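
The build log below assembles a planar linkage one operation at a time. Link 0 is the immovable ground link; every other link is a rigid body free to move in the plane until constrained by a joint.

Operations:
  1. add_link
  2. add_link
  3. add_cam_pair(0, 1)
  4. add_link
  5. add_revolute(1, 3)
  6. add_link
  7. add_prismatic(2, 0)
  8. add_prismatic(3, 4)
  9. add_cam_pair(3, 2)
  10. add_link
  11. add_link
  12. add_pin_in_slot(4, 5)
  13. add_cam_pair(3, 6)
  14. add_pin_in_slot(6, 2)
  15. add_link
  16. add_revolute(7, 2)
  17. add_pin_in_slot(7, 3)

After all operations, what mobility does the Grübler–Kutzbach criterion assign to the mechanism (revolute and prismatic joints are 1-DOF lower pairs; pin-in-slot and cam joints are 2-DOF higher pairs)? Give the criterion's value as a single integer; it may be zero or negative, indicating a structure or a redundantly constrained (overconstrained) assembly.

M = 7

L=1 J1=0 J2=0
add link → L=2 J1=0 J2=0
add link → L=3 J1=0 J2=0
C@0,1 dof=2 J2 → L=3 J1=0 J2=1
add link → L=4 J1=0 J2=1
R@1,3 dof=1 J1 → L=4 J1=1 J2=1
add link → L=5 J1=1 J2=1
P@2,0 dof=1 J1 → L=5 J1=2 J2=1
P@3,4 dof=1 J1 → L=5 J1=3 J2=1
C@3,2 dof=2 J2 → L=5 J1=3 J2=2
add link → L=6 J1=3 J2=2
add link → L=7 J1=3 J2=2
PS@4,5 dof=2 J2 → L=7 J1=3 J2=3
C@3,6 dof=2 J2 → L=7 J1=3 J2=4
PS@6,2 dof=2 J2 → L=7 J1=3 J2=5
add link → L=8 J1=3 J2=5
R@7,2 dof=1 J1 → L=8 J1=4 J2=5
PS@7,3 dof=2 J2 → L=8 J1=4 J2=6
M=3(L−1)−2J1−J2=3·7−2·4−6=7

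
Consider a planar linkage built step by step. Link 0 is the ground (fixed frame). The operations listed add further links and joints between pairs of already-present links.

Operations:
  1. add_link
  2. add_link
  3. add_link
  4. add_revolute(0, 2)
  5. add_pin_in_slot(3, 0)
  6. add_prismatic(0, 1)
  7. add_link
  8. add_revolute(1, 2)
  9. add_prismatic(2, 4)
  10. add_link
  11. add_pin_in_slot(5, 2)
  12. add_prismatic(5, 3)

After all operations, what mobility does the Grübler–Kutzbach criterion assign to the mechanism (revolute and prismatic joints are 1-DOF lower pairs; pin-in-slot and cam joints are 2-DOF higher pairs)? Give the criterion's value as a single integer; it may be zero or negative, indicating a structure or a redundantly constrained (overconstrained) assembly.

M = 3

[1;0;0] (link 0 is ground)
L+ [2;0;0]
L+ [3;0;0]
L+ [4;0;0]
R(0,2)∈J1 [4;1;0]
PS(3,0)∈J2 [4;1;1]
P(0,1)∈J1 [4;2;1]
L+ [5;2;1]
R(1,2)∈J1 [5;3;1]
P(2,4)∈J1 [5;4;1]
L+ [6;4;1]
PS(5,2)∈J2 [6;4;2]
P(5,3)∈J1 [6;5;2]
mobility = 15 − 10 − 2 = 3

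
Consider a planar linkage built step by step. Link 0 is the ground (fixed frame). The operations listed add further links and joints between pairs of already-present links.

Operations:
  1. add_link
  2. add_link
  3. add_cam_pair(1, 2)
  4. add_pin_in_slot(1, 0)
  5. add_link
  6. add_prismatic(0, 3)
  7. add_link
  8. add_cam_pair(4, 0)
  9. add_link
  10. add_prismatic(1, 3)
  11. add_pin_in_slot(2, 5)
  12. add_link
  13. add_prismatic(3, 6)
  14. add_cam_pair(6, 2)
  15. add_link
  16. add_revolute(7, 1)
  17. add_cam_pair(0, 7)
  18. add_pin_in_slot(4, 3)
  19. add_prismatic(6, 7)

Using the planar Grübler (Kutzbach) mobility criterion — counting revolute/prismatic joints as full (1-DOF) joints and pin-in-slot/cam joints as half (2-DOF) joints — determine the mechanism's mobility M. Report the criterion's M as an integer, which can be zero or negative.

L=1 J1=0 J2=0
add link → L=2 J1=0 J2=0
add link → L=3 J1=0 J2=0
C@1,2 dof=2 J2 → L=3 J1=0 J2=1
PS@1,0 dof=2 J2 → L=3 J1=0 J2=2
add link → L=4 J1=0 J2=2
P@0,3 dof=1 J1 → L=4 J1=1 J2=2
add link → L=5 J1=1 J2=2
C@4,0 dof=2 J2 → L=5 J1=1 J2=3
add link → L=6 J1=1 J2=3
P@1,3 dof=1 J1 → L=6 J1=2 J2=3
PS@2,5 dof=2 J2 → L=6 J1=2 J2=4
add link → L=7 J1=2 J2=4
P@3,6 dof=1 J1 → L=7 J1=3 J2=4
C@6,2 dof=2 J2 → L=7 J1=3 J2=5
add link → L=8 J1=3 J2=5
R@7,1 dof=1 J1 → L=8 J1=4 J2=5
C@0,7 dof=2 J2 → L=8 J1=4 J2=6
PS@4,3 dof=2 J2 → L=8 J1=4 J2=7
P@6,7 dof=1 J1 → L=8 J1=5 J2=7
M=3(L−1)−2J1−J2=3·7−2·5−7=4

M = 4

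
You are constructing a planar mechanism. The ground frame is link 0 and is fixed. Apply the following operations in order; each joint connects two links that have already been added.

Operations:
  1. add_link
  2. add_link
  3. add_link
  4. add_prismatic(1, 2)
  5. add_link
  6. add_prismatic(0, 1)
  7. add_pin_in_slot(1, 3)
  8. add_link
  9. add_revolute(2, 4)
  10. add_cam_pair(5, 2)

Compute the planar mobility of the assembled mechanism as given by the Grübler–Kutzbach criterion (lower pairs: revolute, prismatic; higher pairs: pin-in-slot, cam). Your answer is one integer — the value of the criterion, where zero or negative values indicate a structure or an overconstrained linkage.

link 0 = ground. State L|J1|J2 = 1|0|0
+link1  2|0|0
+link2  3|0|0
+link3  4|0|0
P(1,2) f=1→J1  4|1|0
+link4  5|1|0
P(0,1) f=1→J1  5|2|0
PS(1,3) f=2→J2  5|2|1
+link5  6|2|1
R(2,4) f=1→J1  6|3|1
C(5,2) f=2→J2  6|3|2
M = 3(6−1)−2·3−2 = 15−6−2 = 7

M = 7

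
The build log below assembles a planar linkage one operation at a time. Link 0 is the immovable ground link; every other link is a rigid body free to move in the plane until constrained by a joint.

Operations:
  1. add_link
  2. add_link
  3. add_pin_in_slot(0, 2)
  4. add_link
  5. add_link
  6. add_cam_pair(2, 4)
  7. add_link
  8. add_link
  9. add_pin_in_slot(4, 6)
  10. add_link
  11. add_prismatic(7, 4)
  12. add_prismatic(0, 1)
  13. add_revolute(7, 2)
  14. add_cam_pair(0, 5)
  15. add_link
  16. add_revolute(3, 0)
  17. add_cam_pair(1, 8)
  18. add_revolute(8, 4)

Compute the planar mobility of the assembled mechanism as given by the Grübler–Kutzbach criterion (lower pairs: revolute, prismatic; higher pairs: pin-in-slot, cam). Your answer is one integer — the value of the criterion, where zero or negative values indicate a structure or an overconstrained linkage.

M = 9

L=1 J1=0 J2=0
add link → L=2 J1=0 J2=0
add link → L=3 J1=0 J2=0
PS@0,2 dof=2 J2 → L=3 J1=0 J2=1
add link → L=4 J1=0 J2=1
add link → L=5 J1=0 J2=1
C@2,4 dof=2 J2 → L=5 J1=0 J2=2
add link → L=6 J1=0 J2=2
add link → L=7 J1=0 J2=2
PS@4,6 dof=2 J2 → L=7 J1=0 J2=3
add link → L=8 J1=0 J2=3
P@7,4 dof=1 J1 → L=8 J1=1 J2=3
P@0,1 dof=1 J1 → L=8 J1=2 J2=3
R@7,2 dof=1 J1 → L=8 J1=3 J2=3
C@0,5 dof=2 J2 → L=8 J1=3 J2=4
add link → L=9 J1=3 J2=4
R@3,0 dof=1 J1 → L=9 J1=4 J2=4
C@1,8 dof=2 J2 → L=9 J1=4 J2=5
R@8,4 dof=1 J1 → L=9 J1=5 J2=5
M=3(L−1)−2J1−J2=3·8−2·5−5=9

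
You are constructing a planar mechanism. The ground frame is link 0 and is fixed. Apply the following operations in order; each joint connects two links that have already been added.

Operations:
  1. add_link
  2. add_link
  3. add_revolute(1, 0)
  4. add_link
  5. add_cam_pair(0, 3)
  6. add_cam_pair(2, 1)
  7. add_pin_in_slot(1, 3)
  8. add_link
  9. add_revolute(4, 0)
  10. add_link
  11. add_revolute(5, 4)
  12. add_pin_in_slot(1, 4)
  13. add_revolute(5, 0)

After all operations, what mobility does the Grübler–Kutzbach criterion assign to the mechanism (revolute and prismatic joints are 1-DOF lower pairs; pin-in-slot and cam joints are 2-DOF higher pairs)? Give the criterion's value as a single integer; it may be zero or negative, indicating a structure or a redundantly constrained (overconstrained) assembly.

(L,J1,J2)=(1,0,0); link0 fixed
link1: (2,0,0)
link2: (3,0,0)
R 1-0 [J1]: (3,1,0)
link3: (4,1,0)
C 0-3 [J2]: (4,1,1)
C 2-1 [J2]: (4,1,2)
PS 1-3 [J2]: (4,1,3)
link4: (5,1,3)
R 4-0 [J1]: (5,2,3)
link5: (6,2,3)
R 5-4 [J1]: (6,3,3)
PS 1-4 [J2]: (6,3,4)
R 5-0 [J1]: (6,4,4)
Grübler: 3·5 − 2·4 − 4 = 3

M = 3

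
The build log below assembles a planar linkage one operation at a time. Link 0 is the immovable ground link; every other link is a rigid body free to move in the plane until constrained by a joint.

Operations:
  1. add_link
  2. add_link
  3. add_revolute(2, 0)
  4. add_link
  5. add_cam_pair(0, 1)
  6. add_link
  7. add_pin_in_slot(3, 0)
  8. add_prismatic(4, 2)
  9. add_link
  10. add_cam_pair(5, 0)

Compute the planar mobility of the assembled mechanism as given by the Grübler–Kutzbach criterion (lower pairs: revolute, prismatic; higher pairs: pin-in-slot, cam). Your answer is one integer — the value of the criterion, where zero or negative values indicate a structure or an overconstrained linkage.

M = 8

L=1 J1=0 J2=0
add link → L=2 J1=0 J2=0
add link → L=3 J1=0 J2=0
R@2,0 dof=1 J1 → L=3 J1=1 J2=0
add link → L=4 J1=1 J2=0
C@0,1 dof=2 J2 → L=4 J1=1 J2=1
add link → L=5 J1=1 J2=1
PS@3,0 dof=2 J2 → L=5 J1=1 J2=2
P@4,2 dof=1 J1 → L=5 J1=2 J2=2
add link → L=6 J1=2 J2=2
C@5,0 dof=2 J2 → L=6 J1=2 J2=3
M=3(L−1)−2J1−J2=3·5−2·2−3=8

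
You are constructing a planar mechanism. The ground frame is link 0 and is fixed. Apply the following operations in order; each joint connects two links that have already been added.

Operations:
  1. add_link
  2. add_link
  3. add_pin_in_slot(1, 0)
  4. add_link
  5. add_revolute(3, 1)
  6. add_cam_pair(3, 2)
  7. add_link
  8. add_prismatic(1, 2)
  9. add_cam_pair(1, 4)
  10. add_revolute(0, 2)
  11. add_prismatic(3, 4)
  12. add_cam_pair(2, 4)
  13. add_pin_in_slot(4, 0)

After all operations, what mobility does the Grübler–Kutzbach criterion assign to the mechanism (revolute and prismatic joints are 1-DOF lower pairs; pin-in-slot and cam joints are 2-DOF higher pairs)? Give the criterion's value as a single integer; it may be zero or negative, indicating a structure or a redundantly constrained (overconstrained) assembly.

M = -1

ground; <1,0,0>
#1 <2,0,0>
#2 <3,0,0>
PS:1↔0 J2 <3,0,1>
#3 <4,0,1>
R:3↔1 J1 <4,1,1>
C:3↔2 J2 <4,1,2>
#4 <5,1,2>
P:1↔2 J1 <5,2,2>
C:1↔4 J2 <5,2,3>
R:0↔2 J1 <5,3,3>
P:3↔4 J1 <5,4,3>
C:2↔4 J2 <5,4,4>
PS:4↔0 J2 <5,4,5>
3×4 − 2×4 − 1×5 = -1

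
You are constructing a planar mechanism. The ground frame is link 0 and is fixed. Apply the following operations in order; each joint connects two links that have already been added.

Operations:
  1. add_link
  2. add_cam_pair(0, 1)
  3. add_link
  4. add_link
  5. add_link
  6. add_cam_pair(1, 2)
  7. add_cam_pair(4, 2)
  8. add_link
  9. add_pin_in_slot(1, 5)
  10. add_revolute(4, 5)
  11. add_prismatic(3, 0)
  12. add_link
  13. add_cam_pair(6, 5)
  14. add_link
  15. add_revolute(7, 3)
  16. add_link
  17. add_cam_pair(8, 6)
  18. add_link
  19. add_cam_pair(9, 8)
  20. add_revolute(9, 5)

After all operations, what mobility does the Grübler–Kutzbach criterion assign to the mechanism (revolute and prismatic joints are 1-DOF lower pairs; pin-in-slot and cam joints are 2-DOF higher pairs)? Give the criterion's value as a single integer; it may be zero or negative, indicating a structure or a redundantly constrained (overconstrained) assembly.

M = 12

ground; <1,0,0>
#1 <2,0,0>
C:0↔1 J2 <2,0,1>
#2 <3,0,1>
#3 <4,0,1>
#4 <5,0,1>
C:1↔2 J2 <5,0,2>
C:4↔2 J2 <5,0,3>
#5 <6,0,3>
PS:1↔5 J2 <6,0,4>
R:4↔5 J1 <6,1,4>
P:3↔0 J1 <6,2,4>
#6 <7,2,4>
C:6↔5 J2 <7,2,5>
#7 <8,2,5>
R:7↔3 J1 <8,3,5>
#8 <9,3,5>
C:8↔6 J2 <9,3,6>
#9 <10,3,6>
C:9↔8 J2 <10,3,7>
R:9↔5 J1 <10,4,7>
3×9 − 2×4 − 1×7 = 12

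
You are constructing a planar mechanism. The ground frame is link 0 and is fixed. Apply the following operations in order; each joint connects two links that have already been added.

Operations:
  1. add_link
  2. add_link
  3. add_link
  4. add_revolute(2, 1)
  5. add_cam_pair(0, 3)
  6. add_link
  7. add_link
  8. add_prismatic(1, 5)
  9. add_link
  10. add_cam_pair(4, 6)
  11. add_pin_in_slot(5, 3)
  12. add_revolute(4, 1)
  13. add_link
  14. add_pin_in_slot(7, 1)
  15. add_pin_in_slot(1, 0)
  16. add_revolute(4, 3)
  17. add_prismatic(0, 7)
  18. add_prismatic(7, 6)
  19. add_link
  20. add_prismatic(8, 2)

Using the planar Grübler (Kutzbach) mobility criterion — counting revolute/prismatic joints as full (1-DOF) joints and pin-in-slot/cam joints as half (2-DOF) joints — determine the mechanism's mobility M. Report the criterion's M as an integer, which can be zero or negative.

M = 5

ground; <1,0,0>
#1 <2,0,0>
#2 <3,0,0>
#3 <4,0,0>
R:2↔1 J1 <4,1,0>
C:0↔3 J2 <4,1,1>
#4 <5,1,1>
#5 <6,1,1>
P:1↔5 J1 <6,2,1>
#6 <7,2,1>
C:4↔6 J2 <7,2,2>
PS:5↔3 J2 <7,2,3>
R:4↔1 J1 <7,3,3>
#7 <8,3,3>
PS:7↔1 J2 <8,3,4>
PS:1↔0 J2 <8,3,5>
R:4↔3 J1 <8,4,5>
P:0↔7 J1 <8,5,5>
P:7↔6 J1 <8,6,5>
#8 <9,6,5>
P:8↔2 J1 <9,7,5>
3×8 − 2×7 − 1×5 = 5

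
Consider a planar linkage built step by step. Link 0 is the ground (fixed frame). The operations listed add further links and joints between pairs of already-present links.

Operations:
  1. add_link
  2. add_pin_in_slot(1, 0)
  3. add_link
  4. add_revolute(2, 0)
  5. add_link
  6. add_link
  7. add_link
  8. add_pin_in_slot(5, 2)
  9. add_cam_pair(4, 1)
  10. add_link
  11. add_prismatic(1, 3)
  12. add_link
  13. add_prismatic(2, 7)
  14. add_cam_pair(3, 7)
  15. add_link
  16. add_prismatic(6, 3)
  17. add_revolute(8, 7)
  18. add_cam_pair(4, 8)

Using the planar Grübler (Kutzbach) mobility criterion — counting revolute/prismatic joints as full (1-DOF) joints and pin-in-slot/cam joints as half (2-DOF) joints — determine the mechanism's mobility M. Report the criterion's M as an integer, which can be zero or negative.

(L,J1,J2)=(1,0,0); link0 fixed
link1: (2,0,0)
PS 1-0 [J2]: (2,0,1)
link2: (3,0,1)
R 2-0 [J1]: (3,1,1)
link3: (4,1,1)
link4: (5,1,1)
link5: (6,1,1)
PS 5-2 [J2]: (6,1,2)
C 4-1 [J2]: (6,1,3)
link6: (7,1,3)
P 1-3 [J1]: (7,2,3)
link7: (8,2,3)
P 2-7 [J1]: (8,3,3)
C 3-7 [J2]: (8,3,4)
link8: (9,3,4)
P 6-3 [J1]: (9,4,4)
R 8-7 [J1]: (9,5,4)
C 4-8 [J2]: (9,5,5)
Grübler: 3·8 − 2·5 − 5 = 9

M = 9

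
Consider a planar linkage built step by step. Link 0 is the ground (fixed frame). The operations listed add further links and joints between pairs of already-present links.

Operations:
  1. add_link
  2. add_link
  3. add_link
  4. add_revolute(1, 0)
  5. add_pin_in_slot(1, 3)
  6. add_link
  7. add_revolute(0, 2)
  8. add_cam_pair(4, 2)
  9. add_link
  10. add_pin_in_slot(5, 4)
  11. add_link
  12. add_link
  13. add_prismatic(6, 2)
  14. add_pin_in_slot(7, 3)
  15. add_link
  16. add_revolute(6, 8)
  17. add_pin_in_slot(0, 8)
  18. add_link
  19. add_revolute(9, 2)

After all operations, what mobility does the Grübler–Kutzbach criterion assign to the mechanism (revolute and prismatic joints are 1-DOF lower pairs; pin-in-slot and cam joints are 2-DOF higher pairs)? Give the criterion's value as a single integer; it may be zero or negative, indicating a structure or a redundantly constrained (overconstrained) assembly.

(L,J1,J2)=(1,0,0); link0 fixed
link1: (2,0,0)
link2: (3,0,0)
link3: (4,0,0)
R 1-0 [J1]: (4,1,0)
PS 1-3 [J2]: (4,1,1)
link4: (5,1,1)
R 0-2 [J1]: (5,2,1)
C 4-2 [J2]: (5,2,2)
link5: (6,2,2)
PS 5-4 [J2]: (6,2,3)
link6: (7,2,3)
link7: (8,2,3)
P 6-2 [J1]: (8,3,3)
PS 7-3 [J2]: (8,3,4)
link8: (9,3,4)
R 6-8 [J1]: (9,4,4)
PS 0-8 [J2]: (9,4,5)
link9: (10,4,5)
R 9-2 [J1]: (10,5,5)
Grübler: 3·9 − 2·5 − 5 = 12

M = 12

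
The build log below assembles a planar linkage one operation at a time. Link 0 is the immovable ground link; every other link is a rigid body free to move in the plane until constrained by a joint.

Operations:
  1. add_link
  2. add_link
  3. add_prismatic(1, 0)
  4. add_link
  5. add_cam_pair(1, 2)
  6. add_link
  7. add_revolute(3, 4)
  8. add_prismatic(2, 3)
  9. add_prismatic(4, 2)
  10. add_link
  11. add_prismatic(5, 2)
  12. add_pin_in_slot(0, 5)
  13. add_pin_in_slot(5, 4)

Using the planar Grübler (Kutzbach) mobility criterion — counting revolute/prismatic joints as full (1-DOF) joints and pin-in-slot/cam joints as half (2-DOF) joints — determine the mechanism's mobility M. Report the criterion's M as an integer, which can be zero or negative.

L=1 J1=0 J2=0
add link → L=2 J1=0 J2=0
add link → L=3 J1=0 J2=0
P@1,0 dof=1 J1 → L=3 J1=1 J2=0
add link → L=4 J1=1 J2=0
C@1,2 dof=2 J2 → L=4 J1=1 J2=1
add link → L=5 J1=1 J2=1
R@3,4 dof=1 J1 → L=5 J1=2 J2=1
P@2,3 dof=1 J1 → L=5 J1=3 J2=1
P@4,2 dof=1 J1 → L=5 J1=4 J2=1
add link → L=6 J1=4 J2=1
P@5,2 dof=1 J1 → L=6 J1=5 J2=1
PS@0,5 dof=2 J2 → L=6 J1=5 J2=2
PS@5,4 dof=2 J2 → L=6 J1=5 J2=3
M=3(L−1)−2J1−J2=3·5−2·5−3=2

M = 2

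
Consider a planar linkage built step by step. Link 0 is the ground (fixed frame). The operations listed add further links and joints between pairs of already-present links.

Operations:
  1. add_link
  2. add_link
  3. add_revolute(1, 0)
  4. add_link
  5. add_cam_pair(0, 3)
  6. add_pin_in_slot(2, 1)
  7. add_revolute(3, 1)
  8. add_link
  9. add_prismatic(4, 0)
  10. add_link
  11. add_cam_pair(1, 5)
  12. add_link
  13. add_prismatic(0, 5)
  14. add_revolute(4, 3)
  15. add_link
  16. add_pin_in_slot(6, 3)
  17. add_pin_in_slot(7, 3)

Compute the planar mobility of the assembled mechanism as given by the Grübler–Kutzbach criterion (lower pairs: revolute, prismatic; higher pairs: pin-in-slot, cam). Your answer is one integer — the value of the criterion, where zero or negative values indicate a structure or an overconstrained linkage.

L=1 J1=0 J2=0
add link → L=2 J1=0 J2=0
add link → L=3 J1=0 J2=0
R@1,0 dof=1 J1 → L=3 J1=1 J2=0
add link → L=4 J1=1 J2=0
C@0,3 dof=2 J2 → L=4 J1=1 J2=1
PS@2,1 dof=2 J2 → L=4 J1=1 J2=2
R@3,1 dof=1 J1 → L=4 J1=2 J2=2
add link → L=5 J1=2 J2=2
P@4,0 dof=1 J1 → L=5 J1=3 J2=2
add link → L=6 J1=3 J2=2
C@1,5 dof=2 J2 → L=6 J1=3 J2=3
add link → L=7 J1=3 J2=3
P@0,5 dof=1 J1 → L=7 J1=4 J2=3
R@4,3 dof=1 J1 → L=7 J1=5 J2=3
add link → L=8 J1=5 J2=3
PS@6,3 dof=2 J2 → L=8 J1=5 J2=4
PS@7,3 dof=2 J2 → L=8 J1=5 J2=5
M=3(L−1)−2J1−J2=3·7−2·5−5=6

M = 6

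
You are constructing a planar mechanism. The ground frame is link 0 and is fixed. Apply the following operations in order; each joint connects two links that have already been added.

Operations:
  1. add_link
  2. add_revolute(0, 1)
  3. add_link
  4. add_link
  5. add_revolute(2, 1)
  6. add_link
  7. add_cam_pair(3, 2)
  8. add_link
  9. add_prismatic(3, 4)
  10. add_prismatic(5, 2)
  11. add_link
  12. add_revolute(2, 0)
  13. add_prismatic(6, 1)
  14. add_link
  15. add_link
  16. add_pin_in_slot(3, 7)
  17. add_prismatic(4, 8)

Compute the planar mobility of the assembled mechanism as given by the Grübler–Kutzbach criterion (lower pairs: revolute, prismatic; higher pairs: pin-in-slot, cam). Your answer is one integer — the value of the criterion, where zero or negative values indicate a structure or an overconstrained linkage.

M = 8

(L,J1,J2)=(1,0,0); link0 fixed
link1: (2,0,0)
R 0-1 [J1]: (2,1,0)
link2: (3,1,0)
link3: (4,1,0)
R 2-1 [J1]: (4,2,0)
link4: (5,2,0)
C 3-2 [J2]: (5,2,1)
link5: (6,2,1)
P 3-4 [J1]: (6,3,1)
P 5-2 [J1]: (6,4,1)
link6: (7,4,1)
R 2-0 [J1]: (7,5,1)
P 6-1 [J1]: (7,6,1)
link7: (8,6,1)
link8: (9,6,1)
PS 3-7 [J2]: (9,6,2)
P 4-8 [J1]: (9,7,2)
Grübler: 3·8 − 2·7 − 2 = 8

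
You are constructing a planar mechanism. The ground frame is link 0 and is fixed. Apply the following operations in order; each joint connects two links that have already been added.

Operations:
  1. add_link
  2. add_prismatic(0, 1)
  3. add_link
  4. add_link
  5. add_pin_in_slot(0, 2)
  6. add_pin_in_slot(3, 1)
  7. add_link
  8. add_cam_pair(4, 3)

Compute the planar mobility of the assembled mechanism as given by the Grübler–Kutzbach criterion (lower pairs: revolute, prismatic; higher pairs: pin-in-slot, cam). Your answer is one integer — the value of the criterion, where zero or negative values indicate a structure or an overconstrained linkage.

M = 7

L=1 J1=0 J2=0
add link → L=2 J1=0 J2=0
P@0,1 dof=1 J1 → L=2 J1=1 J2=0
add link → L=3 J1=1 J2=0
add link → L=4 J1=1 J2=0
PS@0,2 dof=2 J2 → L=4 J1=1 J2=1
PS@3,1 dof=2 J2 → L=4 J1=1 J2=2
add link → L=5 J1=1 J2=2
C@4,3 dof=2 J2 → L=5 J1=1 J2=3
M=3(L−1)−2J1−J2=3·4−2·1−3=7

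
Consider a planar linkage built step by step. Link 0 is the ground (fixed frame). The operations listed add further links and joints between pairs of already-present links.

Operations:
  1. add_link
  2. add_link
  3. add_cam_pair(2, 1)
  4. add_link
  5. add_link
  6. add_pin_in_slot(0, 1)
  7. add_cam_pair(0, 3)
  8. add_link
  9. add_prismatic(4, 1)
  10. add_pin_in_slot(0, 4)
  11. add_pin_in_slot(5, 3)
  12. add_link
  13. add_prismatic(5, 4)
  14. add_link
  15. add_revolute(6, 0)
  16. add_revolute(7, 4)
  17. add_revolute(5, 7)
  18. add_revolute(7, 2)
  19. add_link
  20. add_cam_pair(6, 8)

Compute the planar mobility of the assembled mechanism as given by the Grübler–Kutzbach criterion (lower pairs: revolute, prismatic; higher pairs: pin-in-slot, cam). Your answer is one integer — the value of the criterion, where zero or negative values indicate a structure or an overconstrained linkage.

M = 6

L=1 J1=0 J2=0
add link → L=2 J1=0 J2=0
add link → L=3 J1=0 J2=0
C@2,1 dof=2 J2 → L=3 J1=0 J2=1
add link → L=4 J1=0 J2=1
add link → L=5 J1=0 J2=1
PS@0,1 dof=2 J2 → L=5 J1=0 J2=2
C@0,3 dof=2 J2 → L=5 J1=0 J2=3
add link → L=6 J1=0 J2=3
P@4,1 dof=1 J1 → L=6 J1=1 J2=3
PS@0,4 dof=2 J2 → L=6 J1=1 J2=4
PS@5,3 dof=2 J2 → L=6 J1=1 J2=5
add link → L=7 J1=1 J2=5
P@5,4 dof=1 J1 → L=7 J1=2 J2=5
add link → L=8 J1=2 J2=5
R@6,0 dof=1 J1 → L=8 J1=3 J2=5
R@7,4 dof=1 J1 → L=8 J1=4 J2=5
R@5,7 dof=1 J1 → L=8 J1=5 J2=5
R@7,2 dof=1 J1 → L=8 J1=6 J2=5
add link → L=9 J1=6 J2=5
C@6,8 dof=2 J2 → L=9 J1=6 J2=6
M=3(L−1)−2J1−J2=3·8−2·6−6=6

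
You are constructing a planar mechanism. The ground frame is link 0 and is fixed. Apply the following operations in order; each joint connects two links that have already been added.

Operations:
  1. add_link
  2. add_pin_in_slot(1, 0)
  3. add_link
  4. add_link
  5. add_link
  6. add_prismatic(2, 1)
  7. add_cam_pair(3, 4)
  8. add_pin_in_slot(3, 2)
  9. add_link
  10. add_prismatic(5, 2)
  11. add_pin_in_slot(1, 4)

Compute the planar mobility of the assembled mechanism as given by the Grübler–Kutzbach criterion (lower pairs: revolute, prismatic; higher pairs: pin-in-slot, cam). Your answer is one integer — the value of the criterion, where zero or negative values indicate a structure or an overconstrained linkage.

M = 7

(L,J1,J2)=(1,0,0); link0 fixed
link1: (2,0,0)
PS 1-0 [J2]: (2,0,1)
link2: (3,0,1)
link3: (4,0,1)
link4: (5,0,1)
P 2-1 [J1]: (5,1,1)
C 3-4 [J2]: (5,1,2)
PS 3-2 [J2]: (5,1,3)
link5: (6,1,3)
P 5-2 [J1]: (6,2,3)
PS 1-4 [J2]: (6,2,4)
Grübler: 3·5 − 2·2 − 4 = 7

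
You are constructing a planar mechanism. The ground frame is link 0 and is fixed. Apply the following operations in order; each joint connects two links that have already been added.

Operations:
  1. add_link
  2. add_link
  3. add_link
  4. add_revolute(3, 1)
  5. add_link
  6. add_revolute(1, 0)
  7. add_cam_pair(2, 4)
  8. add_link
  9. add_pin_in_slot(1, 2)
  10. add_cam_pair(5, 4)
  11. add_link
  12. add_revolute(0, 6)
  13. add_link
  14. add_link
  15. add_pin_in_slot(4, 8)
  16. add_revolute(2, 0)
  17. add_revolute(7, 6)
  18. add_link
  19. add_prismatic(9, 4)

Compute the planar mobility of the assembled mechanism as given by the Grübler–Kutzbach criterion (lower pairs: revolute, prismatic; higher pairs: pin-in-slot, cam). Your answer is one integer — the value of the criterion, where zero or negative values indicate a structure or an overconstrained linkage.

(L,J1,J2)=(1,0,0); link0 fixed
link1: (2,0,0)
link2: (3,0,0)
link3: (4,0,0)
R 3-1 [J1]: (4,1,0)
link4: (5,1,0)
R 1-0 [J1]: (5,2,0)
C 2-4 [J2]: (5,2,1)
link5: (6,2,1)
PS 1-2 [J2]: (6,2,2)
C 5-4 [J2]: (6,2,3)
link6: (7,2,3)
R 0-6 [J1]: (7,3,3)
link7: (8,3,3)
link8: (9,3,3)
PS 4-8 [J2]: (9,3,4)
R 2-0 [J1]: (9,4,4)
R 7-6 [J1]: (9,5,4)
link9: (10,5,4)
P 9-4 [J1]: (10,6,4)
Grübler: 3·9 − 2·6 − 4 = 11

M = 11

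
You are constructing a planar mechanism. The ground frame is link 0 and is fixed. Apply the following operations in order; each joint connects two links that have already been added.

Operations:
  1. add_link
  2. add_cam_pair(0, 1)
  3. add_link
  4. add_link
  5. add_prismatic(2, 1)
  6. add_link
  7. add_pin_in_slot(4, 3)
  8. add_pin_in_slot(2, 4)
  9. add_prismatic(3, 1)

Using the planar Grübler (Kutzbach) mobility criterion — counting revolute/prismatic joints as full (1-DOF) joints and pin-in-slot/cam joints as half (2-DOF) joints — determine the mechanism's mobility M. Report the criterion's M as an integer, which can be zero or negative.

(L,J1,J2)=(1,0,0); link0 fixed
link1: (2,0,0)
C 0-1 [J2]: (2,0,1)
link2: (3,0,1)
link3: (4,0,1)
P 2-1 [J1]: (4,1,1)
link4: (5,1,1)
PS 4-3 [J2]: (5,1,2)
PS 2-4 [J2]: (5,1,3)
P 3-1 [J1]: (5,2,3)
Grübler: 3·4 − 2·2 − 3 = 5

M = 5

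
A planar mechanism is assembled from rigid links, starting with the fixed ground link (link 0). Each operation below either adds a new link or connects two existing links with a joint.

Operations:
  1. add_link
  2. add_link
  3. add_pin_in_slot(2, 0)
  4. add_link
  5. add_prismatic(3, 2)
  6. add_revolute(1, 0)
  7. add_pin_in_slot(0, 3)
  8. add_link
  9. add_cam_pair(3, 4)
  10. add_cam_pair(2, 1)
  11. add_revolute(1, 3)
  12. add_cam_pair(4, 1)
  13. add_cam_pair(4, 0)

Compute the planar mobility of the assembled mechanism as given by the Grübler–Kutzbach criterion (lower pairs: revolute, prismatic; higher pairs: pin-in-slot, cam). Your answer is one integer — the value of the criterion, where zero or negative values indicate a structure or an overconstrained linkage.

M = 0

ground; <1,0,0>
#1 <2,0,0>
#2 <3,0,0>
PS:2↔0 J2 <3,0,1>
#3 <4,0,1>
P:3↔2 J1 <4,1,1>
R:1↔0 J1 <4,2,1>
PS:0↔3 J2 <4,2,2>
#4 <5,2,2>
C:3↔4 J2 <5,2,3>
C:2↔1 J2 <5,2,4>
R:1↔3 J1 <5,3,4>
C:4↔1 J2 <5,3,5>
C:4↔0 J2 <5,3,6>
3×4 − 2×3 − 1×6 = 0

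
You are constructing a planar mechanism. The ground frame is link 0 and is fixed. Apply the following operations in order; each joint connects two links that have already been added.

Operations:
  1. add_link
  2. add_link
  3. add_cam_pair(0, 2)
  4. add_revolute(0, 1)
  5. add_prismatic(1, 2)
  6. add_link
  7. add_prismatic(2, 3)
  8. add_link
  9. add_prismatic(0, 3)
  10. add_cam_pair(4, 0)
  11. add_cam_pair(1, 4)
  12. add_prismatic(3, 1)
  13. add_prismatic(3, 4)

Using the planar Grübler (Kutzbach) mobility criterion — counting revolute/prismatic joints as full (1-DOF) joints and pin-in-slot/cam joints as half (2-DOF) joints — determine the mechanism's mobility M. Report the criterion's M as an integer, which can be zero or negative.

link 0 = ground. State L|J1|J2 = 1|0|0
+link1  2|0|0
+link2  3|0|0
C(0,2) f=2→J2  3|0|1
R(0,1) f=1→J1  3|1|1
P(1,2) f=1→J1  3|2|1
+link3  4|2|1
P(2,3) f=1→J1  4|3|1
+link4  5|3|1
P(0,3) f=1→J1  5|4|1
C(4,0) f=2→J2  5|4|2
C(1,4) f=2→J2  5|4|3
P(3,1) f=1→J1  5|5|3
P(3,4) f=1→J1  5|6|3
M = 3(5−1)−2·6−3 = 12−12−3 = -3

M = -3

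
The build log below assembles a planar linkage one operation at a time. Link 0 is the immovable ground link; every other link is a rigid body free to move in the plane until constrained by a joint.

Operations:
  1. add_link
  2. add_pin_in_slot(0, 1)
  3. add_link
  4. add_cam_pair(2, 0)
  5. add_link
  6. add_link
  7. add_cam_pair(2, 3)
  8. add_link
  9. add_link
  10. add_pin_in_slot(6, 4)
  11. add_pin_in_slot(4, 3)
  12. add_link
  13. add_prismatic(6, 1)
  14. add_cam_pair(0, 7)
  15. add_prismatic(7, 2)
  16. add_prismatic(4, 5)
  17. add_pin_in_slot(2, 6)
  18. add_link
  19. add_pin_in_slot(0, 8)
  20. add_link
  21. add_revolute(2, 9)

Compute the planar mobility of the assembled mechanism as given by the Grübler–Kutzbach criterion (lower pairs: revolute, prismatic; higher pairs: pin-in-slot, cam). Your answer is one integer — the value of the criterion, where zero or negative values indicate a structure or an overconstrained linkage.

(L,J1,J2)=(1,0,0); link0 fixed
link1: (2,0,0)
PS 0-1 [J2]: (2,0,1)
link2: (3,0,1)
C 2-0 [J2]: (3,0,2)
link3: (4,0,2)
link4: (5,0,2)
C 2-3 [J2]: (5,0,3)
link5: (6,0,3)
link6: (7,0,3)
PS 6-4 [J2]: (7,0,4)
PS 4-3 [J2]: (7,0,5)
link7: (8,0,5)
P 6-1 [J1]: (8,1,5)
C 0-7 [J2]: (8,1,6)
P 7-2 [J1]: (8,2,6)
P 4-5 [J1]: (8,3,6)
PS 2-6 [J2]: (8,3,7)
link8: (9,3,7)
PS 0-8 [J2]: (9,3,8)
link9: (10,3,8)
R 2-9 [J1]: (10,4,8)
Grübler: 3·9 − 2·4 − 8 = 11

M = 11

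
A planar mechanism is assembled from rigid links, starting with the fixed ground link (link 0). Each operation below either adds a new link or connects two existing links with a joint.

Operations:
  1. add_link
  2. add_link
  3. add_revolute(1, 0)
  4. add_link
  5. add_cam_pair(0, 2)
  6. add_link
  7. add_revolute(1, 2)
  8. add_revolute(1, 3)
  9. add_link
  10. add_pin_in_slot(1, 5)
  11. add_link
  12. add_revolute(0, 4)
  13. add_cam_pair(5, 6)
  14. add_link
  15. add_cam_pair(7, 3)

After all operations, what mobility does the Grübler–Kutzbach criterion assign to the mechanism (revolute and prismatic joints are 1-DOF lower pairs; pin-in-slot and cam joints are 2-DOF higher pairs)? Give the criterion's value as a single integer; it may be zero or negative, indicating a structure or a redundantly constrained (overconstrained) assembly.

M = 9

(L,J1,J2)=(1,0,0); link0 fixed
link1: (2,0,0)
link2: (3,0,0)
R 1-0 [J1]: (3,1,0)
link3: (4,1,0)
C 0-2 [J2]: (4,1,1)
link4: (5,1,1)
R 1-2 [J1]: (5,2,1)
R 1-3 [J1]: (5,3,1)
link5: (6,3,1)
PS 1-5 [J2]: (6,3,2)
link6: (7,3,2)
R 0-4 [J1]: (7,4,2)
C 5-6 [J2]: (7,4,3)
link7: (8,4,3)
C 7-3 [J2]: (8,4,4)
Grübler: 3·7 − 2·4 − 4 = 9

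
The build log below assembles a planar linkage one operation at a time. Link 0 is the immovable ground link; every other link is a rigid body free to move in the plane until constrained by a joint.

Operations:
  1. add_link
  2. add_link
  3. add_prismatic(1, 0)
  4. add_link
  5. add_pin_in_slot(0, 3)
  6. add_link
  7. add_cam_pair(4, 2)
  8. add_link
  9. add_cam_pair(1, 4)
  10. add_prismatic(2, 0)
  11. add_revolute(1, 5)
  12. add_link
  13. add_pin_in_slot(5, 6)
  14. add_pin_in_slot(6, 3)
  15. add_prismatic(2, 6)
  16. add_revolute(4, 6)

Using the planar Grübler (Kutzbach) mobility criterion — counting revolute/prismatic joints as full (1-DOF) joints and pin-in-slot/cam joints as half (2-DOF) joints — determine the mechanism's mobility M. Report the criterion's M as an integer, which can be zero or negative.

M = 3

(L,J1,J2)=(1,0,0); link0 fixed
link1: (2,0,0)
link2: (3,0,0)
P 1-0 [J1]: (3,1,0)
link3: (4,1,0)
PS 0-3 [J2]: (4,1,1)
link4: (5,1,1)
C 4-2 [J2]: (5,1,2)
link5: (6,1,2)
C 1-4 [J2]: (6,1,3)
P 2-0 [J1]: (6,2,3)
R 1-5 [J1]: (6,3,3)
link6: (7,3,3)
PS 5-6 [J2]: (7,3,4)
PS 6-3 [J2]: (7,3,5)
P 2-6 [J1]: (7,4,5)
R 4-6 [J1]: (7,5,5)
Grübler: 3·6 − 2·5 − 5 = 3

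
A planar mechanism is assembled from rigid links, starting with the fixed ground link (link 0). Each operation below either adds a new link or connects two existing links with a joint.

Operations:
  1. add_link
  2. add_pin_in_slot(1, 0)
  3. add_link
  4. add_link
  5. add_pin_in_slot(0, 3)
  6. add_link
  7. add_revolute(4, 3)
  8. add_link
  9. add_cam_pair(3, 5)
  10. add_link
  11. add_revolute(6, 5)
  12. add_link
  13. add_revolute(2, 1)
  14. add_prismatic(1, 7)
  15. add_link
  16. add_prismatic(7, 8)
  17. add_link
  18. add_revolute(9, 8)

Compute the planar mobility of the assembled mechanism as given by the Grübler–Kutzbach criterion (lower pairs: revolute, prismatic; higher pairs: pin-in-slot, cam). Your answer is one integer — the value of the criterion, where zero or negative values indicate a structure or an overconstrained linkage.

M = 12

L=1 J1=0 J2=0
add link → L=2 J1=0 J2=0
PS@1,0 dof=2 J2 → L=2 J1=0 J2=1
add link → L=3 J1=0 J2=1
add link → L=4 J1=0 J2=1
PS@0,3 dof=2 J2 → L=4 J1=0 J2=2
add link → L=5 J1=0 J2=2
R@4,3 dof=1 J1 → L=5 J1=1 J2=2
add link → L=6 J1=1 J2=2
C@3,5 dof=2 J2 → L=6 J1=1 J2=3
add link → L=7 J1=1 J2=3
R@6,5 dof=1 J1 → L=7 J1=2 J2=3
add link → L=8 J1=2 J2=3
R@2,1 dof=1 J1 → L=8 J1=3 J2=3
P@1,7 dof=1 J1 → L=8 J1=4 J2=3
add link → L=9 J1=4 J2=3
P@7,8 dof=1 J1 → L=9 J1=5 J2=3
add link → L=10 J1=5 J2=3
R@9,8 dof=1 J1 → L=10 J1=6 J2=3
M=3(L−1)−2J1−J2=3·9−2·6−3=12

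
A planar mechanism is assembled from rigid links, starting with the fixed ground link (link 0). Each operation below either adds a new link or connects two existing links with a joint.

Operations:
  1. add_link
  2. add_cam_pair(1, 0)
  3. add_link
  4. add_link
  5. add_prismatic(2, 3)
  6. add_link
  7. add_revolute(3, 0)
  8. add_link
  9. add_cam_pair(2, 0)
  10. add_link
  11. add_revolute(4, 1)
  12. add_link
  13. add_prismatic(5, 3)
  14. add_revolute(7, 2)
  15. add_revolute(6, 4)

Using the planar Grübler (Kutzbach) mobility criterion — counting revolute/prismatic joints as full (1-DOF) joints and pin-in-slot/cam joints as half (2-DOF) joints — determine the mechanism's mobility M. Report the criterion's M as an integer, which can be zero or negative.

L=1 J1=0 J2=0
add link → L=2 J1=0 J2=0
C@1,0 dof=2 J2 → L=2 J1=0 J2=1
add link → L=3 J1=0 J2=1
add link → L=4 J1=0 J2=1
P@2,3 dof=1 J1 → L=4 J1=1 J2=1
add link → L=5 J1=1 J2=1
R@3,0 dof=1 J1 → L=5 J1=2 J2=1
add link → L=6 J1=2 J2=1
C@2,0 dof=2 J2 → L=6 J1=2 J2=2
add link → L=7 J1=2 J2=2
R@4,1 dof=1 J1 → L=7 J1=3 J2=2
add link → L=8 J1=3 J2=2
P@5,3 dof=1 J1 → L=8 J1=4 J2=2
R@7,2 dof=1 J1 → L=8 J1=5 J2=2
R@6,4 dof=1 J1 → L=8 J1=6 J2=2
M=3(L−1)−2J1−J2=3·7−2·6−2=7

M = 7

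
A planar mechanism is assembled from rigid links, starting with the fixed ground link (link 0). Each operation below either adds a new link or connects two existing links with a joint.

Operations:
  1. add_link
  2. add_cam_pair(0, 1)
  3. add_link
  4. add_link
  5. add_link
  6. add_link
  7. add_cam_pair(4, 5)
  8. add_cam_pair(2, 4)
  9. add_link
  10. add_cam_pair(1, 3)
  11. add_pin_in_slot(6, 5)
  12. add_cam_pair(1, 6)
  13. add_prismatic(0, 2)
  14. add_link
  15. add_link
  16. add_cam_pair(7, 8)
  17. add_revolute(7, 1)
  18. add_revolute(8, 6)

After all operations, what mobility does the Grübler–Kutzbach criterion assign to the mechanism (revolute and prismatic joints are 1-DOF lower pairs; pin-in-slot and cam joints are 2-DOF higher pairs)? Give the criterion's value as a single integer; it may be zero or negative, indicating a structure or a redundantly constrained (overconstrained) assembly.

ground; <1,0,0>
#1 <2,0,0>
C:0↔1 J2 <2,0,1>
#2 <3,0,1>
#3 <4,0,1>
#4 <5,0,1>
#5 <6,0,1>
C:4↔5 J2 <6,0,2>
C:2↔4 J2 <6,0,3>
#6 <7,0,3>
C:1↔3 J2 <7,0,4>
PS:6↔5 J2 <7,0,5>
C:1↔6 J2 <7,0,6>
P:0↔2 J1 <7,1,6>
#7 <8,1,6>
#8 <9,1,6>
C:7↔8 J2 <9,1,7>
R:7↔1 J1 <9,2,7>
R:8↔6 J1 <9,3,7>
3×8 − 2×3 − 1×7 = 11

M = 11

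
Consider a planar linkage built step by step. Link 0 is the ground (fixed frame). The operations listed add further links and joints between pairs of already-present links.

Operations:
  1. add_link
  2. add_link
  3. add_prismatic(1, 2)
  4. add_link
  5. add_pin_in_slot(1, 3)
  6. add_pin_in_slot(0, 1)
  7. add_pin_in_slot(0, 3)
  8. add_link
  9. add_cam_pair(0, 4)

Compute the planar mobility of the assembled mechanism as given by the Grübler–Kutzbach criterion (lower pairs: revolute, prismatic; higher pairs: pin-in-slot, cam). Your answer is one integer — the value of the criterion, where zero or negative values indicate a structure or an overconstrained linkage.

[1;0;0] (link 0 is ground)
L+ [2;0;0]
L+ [3;0;0]
P(1,2)∈J1 [3;1;0]
L+ [4;1;0]
PS(1,3)∈J2 [4;1;1]
PS(0,1)∈J2 [4;1;2]
PS(0,3)∈J2 [4;1;3]
L+ [5;1;3]
C(0,4)∈J2 [5;1;4]
mobility = 12 − 2 − 4 = 6

M = 6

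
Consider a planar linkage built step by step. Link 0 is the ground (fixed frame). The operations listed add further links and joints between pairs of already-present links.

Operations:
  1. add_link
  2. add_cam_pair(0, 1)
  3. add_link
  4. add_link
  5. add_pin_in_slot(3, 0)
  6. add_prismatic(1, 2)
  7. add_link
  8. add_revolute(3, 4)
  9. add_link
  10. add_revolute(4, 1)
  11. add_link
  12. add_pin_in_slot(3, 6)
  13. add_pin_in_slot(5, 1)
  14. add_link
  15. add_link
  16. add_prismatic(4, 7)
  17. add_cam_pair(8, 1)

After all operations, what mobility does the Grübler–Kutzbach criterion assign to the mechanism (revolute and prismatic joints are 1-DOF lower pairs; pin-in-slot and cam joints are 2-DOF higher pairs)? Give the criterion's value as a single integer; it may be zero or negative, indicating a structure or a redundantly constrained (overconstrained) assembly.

M = 11

(L,J1,J2)=(1,0,0); link0 fixed
link1: (2,0,0)
C 0-1 [J2]: (2,0,1)
link2: (3,0,1)
link3: (4,0,1)
PS 3-0 [J2]: (4,0,2)
P 1-2 [J1]: (4,1,2)
link4: (5,1,2)
R 3-4 [J1]: (5,2,2)
link5: (6,2,2)
R 4-1 [J1]: (6,3,2)
link6: (7,3,2)
PS 3-6 [J2]: (7,3,3)
PS 5-1 [J2]: (7,3,4)
link7: (8,3,4)
link8: (9,3,4)
P 4-7 [J1]: (9,4,4)
C 8-1 [J2]: (9,4,5)
Grübler: 3·8 − 2·4 − 5 = 11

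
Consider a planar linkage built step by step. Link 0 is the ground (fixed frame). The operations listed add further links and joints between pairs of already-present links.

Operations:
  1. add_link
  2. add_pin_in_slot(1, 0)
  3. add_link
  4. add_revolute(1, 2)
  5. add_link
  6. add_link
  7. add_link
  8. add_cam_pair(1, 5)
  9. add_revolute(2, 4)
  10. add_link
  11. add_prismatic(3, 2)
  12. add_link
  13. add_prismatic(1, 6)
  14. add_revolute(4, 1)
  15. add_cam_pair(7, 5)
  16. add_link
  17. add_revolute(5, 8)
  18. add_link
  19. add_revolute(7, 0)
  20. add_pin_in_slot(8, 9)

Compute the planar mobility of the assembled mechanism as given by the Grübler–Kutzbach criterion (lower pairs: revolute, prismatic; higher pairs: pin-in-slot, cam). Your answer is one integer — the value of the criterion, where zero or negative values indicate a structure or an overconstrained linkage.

(L,J1,J2)=(1,0,0); link0 fixed
link1: (2,0,0)
PS 1-0 [J2]: (2,0,1)
link2: (3,0,1)
R 1-2 [J1]: (3,1,1)
link3: (4,1,1)
link4: (5,1,1)
link5: (6,1,1)
C 1-5 [J2]: (6,1,2)
R 2-4 [J1]: (6,2,2)
link6: (7,2,2)
P 3-2 [J1]: (7,3,2)
link7: (8,3,2)
P 1-6 [J1]: (8,4,2)
R 4-1 [J1]: (8,5,2)
C 7-5 [J2]: (8,5,3)
link8: (9,5,3)
R 5-8 [J1]: (9,6,3)
link9: (10,6,3)
R 7-0 [J1]: (10,7,3)
PS 8-9 [J2]: (10,7,4)
Grübler: 3·9 − 2·7 − 4 = 9

M = 9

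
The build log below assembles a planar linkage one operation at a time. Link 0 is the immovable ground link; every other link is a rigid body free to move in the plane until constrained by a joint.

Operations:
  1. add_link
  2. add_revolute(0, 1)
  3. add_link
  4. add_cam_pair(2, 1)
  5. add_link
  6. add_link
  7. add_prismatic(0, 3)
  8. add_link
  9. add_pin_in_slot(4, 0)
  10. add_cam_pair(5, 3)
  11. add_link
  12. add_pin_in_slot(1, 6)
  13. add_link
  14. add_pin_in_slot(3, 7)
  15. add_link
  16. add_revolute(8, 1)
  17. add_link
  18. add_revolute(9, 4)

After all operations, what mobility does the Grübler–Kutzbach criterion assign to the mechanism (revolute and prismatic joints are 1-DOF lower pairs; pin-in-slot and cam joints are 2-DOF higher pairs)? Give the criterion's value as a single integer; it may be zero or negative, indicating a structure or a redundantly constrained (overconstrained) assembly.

M = 14

L=1 J1=0 J2=0
add link → L=2 J1=0 J2=0
R@0,1 dof=1 J1 → L=2 J1=1 J2=0
add link → L=3 J1=1 J2=0
C@2,1 dof=2 J2 → L=3 J1=1 J2=1
add link → L=4 J1=1 J2=1
add link → L=5 J1=1 J2=1
P@0,3 dof=1 J1 → L=5 J1=2 J2=1
add link → L=6 J1=2 J2=1
PS@4,0 dof=2 J2 → L=6 J1=2 J2=2
C@5,3 dof=2 J2 → L=6 J1=2 J2=3
add link → L=7 J1=2 J2=3
PS@1,6 dof=2 J2 → L=7 J1=2 J2=4
add link → L=8 J1=2 J2=4
PS@3,7 dof=2 J2 → L=8 J1=2 J2=5
add link → L=9 J1=2 J2=5
R@8,1 dof=1 J1 → L=9 J1=3 J2=5
add link → L=10 J1=3 J2=5
R@9,4 dof=1 J1 → L=10 J1=4 J2=5
M=3(L−1)−2J1−J2=3·9−2·4−5=14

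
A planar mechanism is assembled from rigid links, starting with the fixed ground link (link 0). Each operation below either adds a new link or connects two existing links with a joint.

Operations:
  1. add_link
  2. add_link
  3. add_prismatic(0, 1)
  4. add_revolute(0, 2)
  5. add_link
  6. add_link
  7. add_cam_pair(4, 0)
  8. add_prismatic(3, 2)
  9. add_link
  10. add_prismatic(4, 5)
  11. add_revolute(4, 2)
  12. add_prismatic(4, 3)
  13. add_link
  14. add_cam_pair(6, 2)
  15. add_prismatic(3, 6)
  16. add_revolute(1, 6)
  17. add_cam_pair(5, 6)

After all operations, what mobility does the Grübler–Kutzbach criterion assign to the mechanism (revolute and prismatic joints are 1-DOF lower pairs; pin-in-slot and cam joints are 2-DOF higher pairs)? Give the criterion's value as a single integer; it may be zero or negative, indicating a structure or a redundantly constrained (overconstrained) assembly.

[1;0;0] (link 0 is ground)
L+ [2;0;0]
L+ [3;0;0]
P(0,1)∈J1 [3;1;0]
R(0,2)∈J1 [3;2;0]
L+ [4;2;0]
L+ [5;2;0]
C(4,0)∈J2 [5;2;1]
P(3,2)∈J1 [5;3;1]
L+ [6;3;1]
P(4,5)∈J1 [6;4;1]
R(4,2)∈J1 [6;5;1]
P(4,3)∈J1 [6;6;1]
L+ [7;6;1]
C(6,2)∈J2 [7;6;2]
P(3,6)∈J1 [7;7;2]
R(1,6)∈J1 [7;8;2]
C(5,6)∈J2 [7;8;3]
mobility = 18 − 16 − 3 = -1

M = -1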